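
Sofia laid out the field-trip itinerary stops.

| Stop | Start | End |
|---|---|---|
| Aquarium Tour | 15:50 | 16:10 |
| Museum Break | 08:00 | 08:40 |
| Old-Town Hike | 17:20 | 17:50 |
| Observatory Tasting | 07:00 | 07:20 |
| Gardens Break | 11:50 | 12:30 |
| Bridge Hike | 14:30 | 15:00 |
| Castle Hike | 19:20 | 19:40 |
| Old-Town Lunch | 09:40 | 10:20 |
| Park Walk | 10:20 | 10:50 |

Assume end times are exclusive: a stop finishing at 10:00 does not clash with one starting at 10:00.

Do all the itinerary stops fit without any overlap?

Yes

Sorted by start: Observatory Tasting, Museum Break, Old-Town Lunch, Park Walk, Gardens Break, Bridge Hike, Aquarium Tour, Old-Town Hike, Castle Hike.
Museum Break starts after Observatory Tasting ends, so nothing later overlaps Observatory Tasting either.
Old-Town Lunch starts after Museum Break ends, so nothing later overlaps Museum Break either.
Park Walk starts exactly when Old-Town Lunch ends (back-to-back, no overlap), so nothing later overlaps Old-Town Lunch either.
Gardens Break starts after Park Walk ends, so nothing later overlaps Park Walk either.
Bridge Hike starts after Gardens Break ends, so nothing later overlaps Gardens Break either.
Aquarium Tour starts after Bridge Hike ends, so nothing later overlaps Bridge Hike either.
Old-Town Hike starts after Aquarium Tour ends, so nothing later overlaps Aquarium Tour either.
Castle Hike starts after Old-Town Hike ends.
Every pair is clear; the schedule has no overlaps.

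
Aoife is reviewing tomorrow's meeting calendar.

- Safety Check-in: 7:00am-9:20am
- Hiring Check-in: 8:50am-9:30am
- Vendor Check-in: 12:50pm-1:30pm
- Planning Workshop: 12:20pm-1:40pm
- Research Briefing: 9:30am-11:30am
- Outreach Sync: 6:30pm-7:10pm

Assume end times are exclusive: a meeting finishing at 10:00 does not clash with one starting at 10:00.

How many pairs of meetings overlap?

Check each pair: they overlap iff neither finishes before the other starts.
Sorted by start: Safety Check-in, Hiring Check-in, Research Briefing, Planning Workshop, Vendor Check-in, Outreach Sync.
Hiring Check-in starts before Safety Check-in ends → Safety Check-in and Hiring Check-in overlap.
Research Briefing starts after Safety Check-in ends, so nothing later overlaps Safety Check-in either.
Research Briefing starts exactly when Hiring Check-in ends (back-to-back, no overlap), so nothing later overlaps Hiring Check-in either.
Planning Workshop starts after Research Briefing ends, so nothing later overlaps Research Briefing either.
Vendor Check-in starts before Planning Workshop ends → Planning Workshop and Vendor Check-in overlap.
Outreach Sync starts after Planning Workshop ends.
Outreach Sync starts after Vendor Check-in ends.
Overlapping pairs: Hiring Check-in & Safety Check-in, Planning Workshop & Vendor Check-in — 2 in total.

2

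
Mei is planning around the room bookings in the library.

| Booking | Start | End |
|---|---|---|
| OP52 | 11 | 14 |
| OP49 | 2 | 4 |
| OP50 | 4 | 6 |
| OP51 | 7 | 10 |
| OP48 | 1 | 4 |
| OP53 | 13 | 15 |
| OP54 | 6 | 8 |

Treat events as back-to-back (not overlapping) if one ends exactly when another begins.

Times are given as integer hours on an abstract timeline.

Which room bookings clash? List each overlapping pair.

Sorted by start: OP48, OP49, OP50, OP54, OP51, OP52, OP53.
OP49 starts before OP48 ends → OP48 and OP49 overlap.
OP50 starts exactly when OP48 ends (back-to-back, no overlap), so nothing later overlaps OP48 either.
OP50 starts exactly when OP49 ends (back-to-back, no overlap), so nothing later overlaps OP49 either.
OP54 starts exactly when OP50 ends (back-to-back, no overlap), so nothing later overlaps OP50 either.
OP51 starts before OP54 ends → OP54 and OP51 overlap.
OP52 starts after OP54 ends, so nothing later overlaps OP54 either.
OP52 starts after OP51 ends, so nothing later overlaps OP51 either.
OP53 starts before OP52 ends → OP52 and OP53 overlap.

OP48 & OP49, OP51 & OP54, OP52 & OP53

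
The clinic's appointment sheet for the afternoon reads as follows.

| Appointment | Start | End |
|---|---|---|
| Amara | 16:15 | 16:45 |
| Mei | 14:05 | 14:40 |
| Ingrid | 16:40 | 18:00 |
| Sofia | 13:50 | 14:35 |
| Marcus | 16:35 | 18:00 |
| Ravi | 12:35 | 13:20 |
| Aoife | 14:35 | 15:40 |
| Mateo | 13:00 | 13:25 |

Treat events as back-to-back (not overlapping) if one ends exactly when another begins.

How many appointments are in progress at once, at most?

Walk through starts and ends in time order (an end at T is processed before a start at T):
12:35 start Ravi → 1
13:00 start Mateo → 2
13:20 end Ravi → 1
13:25 end Mateo → 0
13:50 start Sofia → 1
14:05 start Mei → 2
14:35 end Sofia → 1
14:35 start Aoife → 2
14:40 end Mei → 1
15:40 end Aoife → 0
16:15 start Amara → 1
16:35 start Marcus → 2
16:40 start Ingrid → 3
16:45 end Amara → 2
18:00 end Ingrid → 1
18:00 end Marcus → 0
Peak is 3, at 16:40 (Amara, Ingrid, Marcus).

3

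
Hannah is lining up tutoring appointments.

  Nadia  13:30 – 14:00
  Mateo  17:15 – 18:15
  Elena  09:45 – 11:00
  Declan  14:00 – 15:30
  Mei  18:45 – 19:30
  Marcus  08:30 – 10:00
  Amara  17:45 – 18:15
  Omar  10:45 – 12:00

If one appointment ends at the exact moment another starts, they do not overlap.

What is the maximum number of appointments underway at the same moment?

2

Sweep the timeline, counting +1 at each start and −1 at each end (ends before starts at a tie):
08:30 start Marcus → 1
09:45 start Elena → 2
10:00 end Marcus → 1
10:45 start Omar → 2
11:00 end Elena → 1
12:00 end Omar → 0
13:30 start Nadia → 1
14:00 end Nadia → 0
14:00 start Declan → 1
15:30 end Declan → 0
17:15 start Mateo → 1
17:45 start Amara → 2
18:15 end Amara → 1
18:15 end Mateo → 0
18:45 start Mei → 1
19:30 end Mei → 0
Peak is 2, at 09:45 (Elena, Marcus).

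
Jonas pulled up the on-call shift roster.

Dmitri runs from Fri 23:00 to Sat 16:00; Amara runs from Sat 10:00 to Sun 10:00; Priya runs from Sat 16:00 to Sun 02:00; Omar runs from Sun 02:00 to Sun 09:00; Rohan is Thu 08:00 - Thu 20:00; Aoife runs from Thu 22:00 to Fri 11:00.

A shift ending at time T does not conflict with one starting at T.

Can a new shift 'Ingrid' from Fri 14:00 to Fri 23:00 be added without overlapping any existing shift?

Rohan: ends Thu 20:00 at or before Ingrid starts Fri 14:00 → clear.
Aoife: ends Fri 11:00 at or before Ingrid starts Fri 14:00 → clear.
Dmitri: starts Fri 23:00 at or after Ingrid ends Fri 23:00 → clear.
Amara: starts Sat 10:00 at or after Ingrid ends Fri 23:00 → clear.
Priya: starts Sat 16:00 at or after Ingrid ends Fri 23:00 → clear.
Omar: starts Sun 02:00 at or after Ingrid ends Fri 23:00 → clear.

Yes — the slot is free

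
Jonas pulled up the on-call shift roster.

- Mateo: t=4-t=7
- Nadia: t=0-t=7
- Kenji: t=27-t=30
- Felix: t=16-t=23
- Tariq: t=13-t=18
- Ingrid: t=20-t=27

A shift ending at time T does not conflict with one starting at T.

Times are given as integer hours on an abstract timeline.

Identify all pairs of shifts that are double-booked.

Felix & Ingrid, Felix & Tariq, Mateo & Nadia

Sorted by start: Nadia, Mateo, Tariq, Felix, Ingrid, Kenji.
Mateo starts before Nadia ends → Nadia and Mateo overlap.
Tariq starts after Nadia ends; Nadia is clear from here.
Tariq starts after Mateo ends; Mateo is clear from here.
Felix starts before Tariq ends → Tariq and Felix overlap.
Ingrid starts after Tariq ends; Tariq is clear from here.
Ingrid starts before Felix ends → Felix and Ingrid overlap.
Kenji starts after Felix ends.
Kenji starts exactly when Ingrid ends (back-to-back, no overlap).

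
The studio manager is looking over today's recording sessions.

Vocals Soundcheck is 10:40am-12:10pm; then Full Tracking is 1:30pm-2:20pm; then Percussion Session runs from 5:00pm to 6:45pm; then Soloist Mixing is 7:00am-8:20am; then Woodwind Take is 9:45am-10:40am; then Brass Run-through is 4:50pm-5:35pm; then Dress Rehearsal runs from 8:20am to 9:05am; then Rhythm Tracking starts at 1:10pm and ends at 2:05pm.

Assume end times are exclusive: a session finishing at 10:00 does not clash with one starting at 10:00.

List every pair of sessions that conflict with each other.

Check each pair: they overlap iff neither finishes before the other starts.
Sorted by start: Soloist Mixing, Dress Rehearsal, Woodwind Take, Vocals Soundcheck, Rhythm Tracking, Full Tracking, Brass Run-through, Percussion Session.
Dress Rehearsal starts exactly when Soloist Mixing ends (back-to-back, no overlap), so nothing later overlaps Soloist Mixing either.
Woodwind Take starts after Dress Rehearsal ends, so nothing later overlaps Dress Rehearsal either.
Vocals Soundcheck starts exactly when Woodwind Take ends (back-to-back, no overlap), so nothing later overlaps Woodwind Take either.
Rhythm Tracking starts after Vocals Soundcheck ends, so nothing later overlaps Vocals Soundcheck either.
Full Tracking starts before Rhythm Tracking ends → Rhythm Tracking and Full Tracking overlap.
Brass Run-through starts after Rhythm Tracking ends, so nothing later overlaps Rhythm Tracking either.
Brass Run-through starts after Full Tracking ends, so nothing later overlaps Full Tracking either.
Percussion Session starts before Brass Run-through ends → Brass Run-through and Percussion Session overlap.

Brass Run-through & Percussion Session, Full Tracking & Rhythm Tracking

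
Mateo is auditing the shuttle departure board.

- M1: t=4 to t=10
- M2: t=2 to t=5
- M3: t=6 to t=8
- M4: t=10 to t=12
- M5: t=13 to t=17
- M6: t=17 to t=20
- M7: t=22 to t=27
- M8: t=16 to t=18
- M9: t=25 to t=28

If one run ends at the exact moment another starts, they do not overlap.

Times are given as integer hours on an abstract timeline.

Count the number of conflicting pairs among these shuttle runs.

5

Two intervals overlap when each starts before the other ends.
Sorted by start: M2, M1, M3, M4, M5, M8, M6, M7, M9.
M1 starts before M2 ends → M2 and M1 overlap.
M3 starts after M2 ends, so nothing later overlaps M2 either.
M3 starts before M1 ends → M1 and M3 overlap.
M4 starts exactly when M1 ends (back-to-back, no overlap), so nothing later overlaps M1 either.
M4 starts after M3 ends, so nothing later overlaps M3 either.
M5 starts after M4 ends, so nothing later overlaps M4 either.
M8 starts before M5 ends → M5 and M8 overlap.
M6 starts exactly when M5 ends (back-to-back, no overlap), so nothing later overlaps M5 either.
M6 starts before M8 ends → M8 and M6 overlap.
M7 starts after M8 ends, so nothing later overlaps M8 either.
M7 starts after M6 ends, so nothing later overlaps M6 either.
M9 starts before M7 ends → M7 and M9 overlap.
Overlapping pairs: M1 & M2, M1 & M3, M5 & M8, M6 & M8, M7 & M9 — 5 in total.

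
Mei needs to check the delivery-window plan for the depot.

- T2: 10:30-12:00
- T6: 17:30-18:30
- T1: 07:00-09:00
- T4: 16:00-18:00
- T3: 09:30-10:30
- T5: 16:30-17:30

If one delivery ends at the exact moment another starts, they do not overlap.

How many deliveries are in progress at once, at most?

Walk through starts and ends in time order (an end at T is processed before a start at T):
07:00 start T1 → 1
09:00 end T1 → 0
09:30 start T3 → 1
10:30 end T3 → 0
10:30 start T2 → 1
12:00 end T2 → 0
16:00 start T4 → 1
16:30 start T5 → 2
17:30 end T5 → 1
17:30 start T6 → 2
18:00 end T4 → 1
18:30 end T6 → 0
Peak is 2, at 16:30 (T4, T5).

2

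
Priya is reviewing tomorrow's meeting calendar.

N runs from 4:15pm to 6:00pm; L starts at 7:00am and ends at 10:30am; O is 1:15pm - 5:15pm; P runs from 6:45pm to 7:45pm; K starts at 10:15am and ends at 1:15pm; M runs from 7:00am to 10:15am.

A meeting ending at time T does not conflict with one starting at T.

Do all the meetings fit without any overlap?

Sorted by start: L, M, K, O, N, P.
M starts before L ends → L and M overlap.
That's a conflict, so the schedule is not conflict-free.

No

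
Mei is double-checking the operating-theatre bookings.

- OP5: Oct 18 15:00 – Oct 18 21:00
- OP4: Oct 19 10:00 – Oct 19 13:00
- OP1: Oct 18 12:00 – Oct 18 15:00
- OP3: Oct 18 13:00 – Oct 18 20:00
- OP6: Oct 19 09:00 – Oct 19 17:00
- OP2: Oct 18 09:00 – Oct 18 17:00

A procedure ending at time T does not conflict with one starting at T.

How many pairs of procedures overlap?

Sorted by start: OP2, OP1, OP3, OP5, OP6, OP4.
OP1 starts before OP2 ends → OP2 and OP1 overlap.
OP3 starts before OP2 ends → OP2 and OP3 overlap.
OP5 starts before OP2 ends → OP2 and OP5 overlap.
OP6 starts after OP2 ends, so nothing later overlaps OP2 either.
OP3 starts before OP1 ends → OP1 and OP3 overlap.
OP5 starts exactly when OP1 ends (back-to-back, no overlap), so nothing later overlaps OP1 either.
OP5 starts before OP3 ends → OP3 and OP5 overlap.
OP6 starts after OP3 ends, so nothing later overlaps OP3 either.
OP6 starts after OP5 ends, so nothing later overlaps OP5 either.
OP4 starts before OP6 ends → OP6 and OP4 overlap.
Overlapping pairs: OP1 & OP2, OP1 & OP3, OP2 & OP3, OP2 & OP5, OP3 & OP5, OP4 & OP6 — 6 in total.

6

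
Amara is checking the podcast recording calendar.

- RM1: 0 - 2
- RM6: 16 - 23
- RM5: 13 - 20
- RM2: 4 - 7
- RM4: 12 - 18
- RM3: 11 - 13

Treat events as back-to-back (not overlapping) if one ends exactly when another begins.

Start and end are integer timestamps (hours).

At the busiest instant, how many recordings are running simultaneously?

3

Walk through starts and ends in time order (an end at T is processed before a start at T):
0 start RM1 → 1
2 end RM1 → 0
4 start RM2 → 1
7 end RM2 → 0
11 start RM3 → 1
12 start RM4 → 2
13 end RM3 → 1
13 start RM5 → 2
16 start RM6 → 3
18 end RM4 → 2
20 end RM5 → 1
23 end RM6 → 0
Peak is 3, at 16 (RM4, RM5, RM6).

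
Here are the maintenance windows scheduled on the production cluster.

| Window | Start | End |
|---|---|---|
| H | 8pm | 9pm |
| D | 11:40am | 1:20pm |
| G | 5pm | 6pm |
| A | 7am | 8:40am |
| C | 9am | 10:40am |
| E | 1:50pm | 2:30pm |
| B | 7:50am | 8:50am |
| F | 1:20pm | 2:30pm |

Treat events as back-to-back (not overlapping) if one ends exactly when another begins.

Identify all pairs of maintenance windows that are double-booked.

A & B, E & F

Sorted by start: A, B, C, D, F, E, G, H.
B starts before A ends → A and B overlap.
C starts after A ends — done with A.
C starts after B ends — done with B.
D starts after C ends — done with C.
F starts exactly when D ends (back-to-back, no overlap) — done with D.
E starts before F ends → F and E overlap.
G starts after F ends — done with F.
G starts after E ends — done with E.
H starts after G ends.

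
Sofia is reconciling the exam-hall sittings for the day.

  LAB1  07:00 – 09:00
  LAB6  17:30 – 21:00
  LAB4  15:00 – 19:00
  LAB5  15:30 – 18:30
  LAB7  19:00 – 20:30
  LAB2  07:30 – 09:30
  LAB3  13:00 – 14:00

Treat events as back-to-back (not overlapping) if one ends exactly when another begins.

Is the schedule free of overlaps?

Check each pair: they overlap iff neither finishes before the other starts.
Sorted by start: LAB1, LAB2, LAB3, LAB4, LAB5, LAB6, LAB7.
LAB2 starts before LAB1 ends → LAB1 and LAB2 overlap.
That's a conflict, so the schedule is not conflict-free.

No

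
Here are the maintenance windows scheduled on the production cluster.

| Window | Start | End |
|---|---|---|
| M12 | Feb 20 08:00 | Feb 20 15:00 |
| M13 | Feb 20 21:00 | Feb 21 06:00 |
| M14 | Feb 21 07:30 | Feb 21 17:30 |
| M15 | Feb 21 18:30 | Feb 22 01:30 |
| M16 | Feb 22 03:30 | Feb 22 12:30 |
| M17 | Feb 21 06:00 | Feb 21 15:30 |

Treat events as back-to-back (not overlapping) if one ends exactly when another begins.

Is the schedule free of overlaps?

No

Sorted by start: M12, M13, M17, M14, M15, M16.
M13 starts after M12 ends; M12 is clear from here.
M17 starts exactly when M13 ends (back-to-back, no overlap); M13 is clear from here.
M14 starts before M17 ends → M17 and M14 overlap.
That's a conflict, so the schedule is not conflict-free.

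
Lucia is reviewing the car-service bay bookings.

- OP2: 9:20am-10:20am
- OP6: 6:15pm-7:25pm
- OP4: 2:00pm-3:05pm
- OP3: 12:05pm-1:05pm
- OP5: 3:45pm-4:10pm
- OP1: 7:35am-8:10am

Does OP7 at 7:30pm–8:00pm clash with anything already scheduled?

OP1: ends 8:10am at or before OP7 starts 7:30pm → clear.
OP2: ends 10:20am at or before OP7 starts 7:30pm → clear.
OP3: ends 1:05pm at or before OP7 starts 7:30pm → clear.
OP4: ends 3:05pm at or before OP7 starts 7:30pm → clear.
OP5: ends 4:10pm at or before OP7 starts 7:30pm → clear.
OP6: ends 7:25pm at or before OP7 starts 7:30pm → clear.

No — it doesn't clash with anything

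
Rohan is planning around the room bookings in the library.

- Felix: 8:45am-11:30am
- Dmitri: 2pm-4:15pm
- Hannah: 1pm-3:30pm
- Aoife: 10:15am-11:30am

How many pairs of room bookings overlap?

2

Two intervals overlap when each starts before the other ends.
Sorted by start: Felix, Aoife, Hannah, Dmitri.
Aoife starts before Felix ends → Felix and Aoife overlap.
Hannah starts after Felix ends — done with Felix.
Hannah starts after Aoife ends — done with Aoife.
Dmitri starts before Hannah ends → Hannah and Dmitri overlap.
Overlapping pairs: Aoife & Felix, Dmitri & Hannah — 2 in total.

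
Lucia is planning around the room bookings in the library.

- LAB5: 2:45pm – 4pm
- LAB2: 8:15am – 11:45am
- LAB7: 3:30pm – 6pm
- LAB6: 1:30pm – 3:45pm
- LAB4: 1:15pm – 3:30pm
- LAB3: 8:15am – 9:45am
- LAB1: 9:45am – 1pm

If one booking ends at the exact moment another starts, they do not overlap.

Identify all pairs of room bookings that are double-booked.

Sorted by start: LAB2, LAB3, LAB1, LAB4, LAB6, LAB5, LAB7.
LAB3 starts before LAB2 ends → LAB2 and LAB3 overlap.
LAB1 starts before LAB2 ends → LAB2 and LAB1 overlap.
LAB4 starts after LAB2 ends, so LAB2 has no further overlaps.
LAB1 starts exactly when LAB3 ends (back-to-back, no overlap), so LAB3 has no further overlaps.
LAB4 starts after LAB1 ends, so LAB1 has no further overlaps.
LAB6 starts before LAB4 ends → LAB4 and LAB6 overlap.
LAB5 starts before LAB4 ends → LAB4 and LAB5 overlap.
LAB7 starts exactly when LAB4 ends (back-to-back, no overlap).
LAB5 starts before LAB6 ends → LAB6 and LAB5 overlap.
LAB7 starts before LAB6 ends → LAB6 and LAB7 overlap.
LAB7 starts before LAB5 ends → LAB5 and LAB7 overlap.

LAB1 & LAB2, LAB2 & LAB3, LAB4 & LAB5, LAB4 & LAB6, LAB5 & LAB6, LAB5 & LAB7, LAB6 & LAB7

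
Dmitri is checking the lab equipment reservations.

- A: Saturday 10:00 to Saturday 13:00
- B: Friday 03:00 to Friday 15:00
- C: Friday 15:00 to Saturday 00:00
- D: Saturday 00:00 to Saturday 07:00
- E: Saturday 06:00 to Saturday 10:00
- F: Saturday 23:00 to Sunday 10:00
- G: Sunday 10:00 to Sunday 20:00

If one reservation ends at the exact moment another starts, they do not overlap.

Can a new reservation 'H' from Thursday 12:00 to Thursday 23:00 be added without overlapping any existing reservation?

Yes — the slot is free

B: starts Friday 03:00 at or after H ends Thursday 23:00 → clear.
C: starts Friday 15:00 at or after H ends Thursday 23:00 → clear.
D: starts Saturday 00:00 at or after H ends Thursday 23:00 → clear.
E: starts Saturday 06:00 at or after H ends Thursday 23:00 → clear.
A: starts Saturday 10:00 at or after H ends Thursday 23:00 → clear.
F: starts Saturday 23:00 at or after H ends Thursday 23:00 → clear.
G: starts Sunday 10:00 at or after H ends Thursday 23:00 → clear.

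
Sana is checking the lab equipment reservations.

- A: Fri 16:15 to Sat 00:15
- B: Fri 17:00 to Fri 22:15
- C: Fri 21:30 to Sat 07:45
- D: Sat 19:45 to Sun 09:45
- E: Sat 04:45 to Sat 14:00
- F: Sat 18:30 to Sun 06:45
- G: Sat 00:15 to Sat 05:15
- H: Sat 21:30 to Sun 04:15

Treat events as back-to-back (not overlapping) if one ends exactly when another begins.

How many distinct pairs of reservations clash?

Check each pair: they overlap iff neither finishes before the other starts.
Sorted by start: A, B, C, G, E, F, D, H.
B starts before A ends → A and B overlap.
C starts before A ends → A and C overlap.
G starts exactly when A ends (back-to-back, no overlap), so A has no further overlaps.
C starts before B ends → B and C overlap.
G starts after B ends, so B has no further overlaps.
G starts before C ends → C and G overlap.
E starts before C ends → C and E overlap.
F starts after C ends, so C has no further overlaps.
E starts before G ends → G and E overlap.
F starts after G ends, so G has no further overlaps.
F starts after E ends, so E has no further overlaps.
D starts before F ends → F and D overlap.
H starts before F ends → F and H overlap.
H starts before D ends → D and H overlap.
Overlapping pairs: A & B, A & C, B & C, C & E, C & G, D & F, D & H, E & G, F & H — 9 in total.

9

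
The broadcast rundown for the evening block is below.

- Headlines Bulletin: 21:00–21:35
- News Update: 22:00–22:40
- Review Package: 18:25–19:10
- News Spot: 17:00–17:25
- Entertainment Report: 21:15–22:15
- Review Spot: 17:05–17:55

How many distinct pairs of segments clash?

Sorted by start: News Spot, Review Spot, Review Package, Headlines Bulletin, Entertainment Report, News Update.
Review Spot starts before News Spot ends → News Spot and Review Spot overlap.
Review Package starts after News Spot ends — done with News Spot.
Review Package starts after Review Spot ends — done with Review Spot.
Headlines Bulletin starts after Review Package ends — done with Review Package.
Entertainment Report starts before Headlines Bulletin ends → Headlines Bulletin and Entertainment Report overlap.
News Update starts after Headlines Bulletin ends.
News Update starts before Entertainment Report ends → Entertainment Report and News Update overlap.
Overlapping pairs: Entertainment Report & Headlines Bulletin, Entertainment Report & News Update, News Spot & Review Spot — 3 in total.

3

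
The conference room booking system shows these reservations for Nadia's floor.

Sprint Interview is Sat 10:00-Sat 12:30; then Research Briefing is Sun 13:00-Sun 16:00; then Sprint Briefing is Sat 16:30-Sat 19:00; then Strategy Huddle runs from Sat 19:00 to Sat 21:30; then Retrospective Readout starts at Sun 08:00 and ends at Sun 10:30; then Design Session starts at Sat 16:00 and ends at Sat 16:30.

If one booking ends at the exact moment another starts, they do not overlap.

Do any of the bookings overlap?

Sorted by start: Sprint Interview, Design Session, Sprint Briefing, Strategy Huddle, Retrospective Readout, Research Briefing.
Design Session starts after Sprint Interview ends, so nothing later overlaps Sprint Interview either.
Sprint Briefing starts exactly when Design Session ends (back-to-back, no overlap), so nothing later overlaps Design Session either.
Strategy Huddle starts exactly when Sprint Briefing ends (back-to-back, no overlap), so nothing later overlaps Sprint Briefing either.
Retrospective Readout starts after Strategy Huddle ends, so nothing later overlaps Strategy Huddle either.
Research Briefing starts after Retrospective Readout ends.
Every pair is clear; the schedule has no overlaps.

No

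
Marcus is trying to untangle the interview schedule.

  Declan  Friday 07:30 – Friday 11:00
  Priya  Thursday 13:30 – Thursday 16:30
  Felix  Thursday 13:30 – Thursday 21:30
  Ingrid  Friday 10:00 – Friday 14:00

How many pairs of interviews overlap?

Check each pair: they overlap iff neither finishes before the other starts.
Sorted by start: Priya, Felix, Declan, Ingrid.
Felix starts before Priya ends → Priya and Felix overlap.
Declan starts after Priya ends — done with Priya.
Declan starts after Felix ends — done with Felix.
Ingrid starts before Declan ends → Declan and Ingrid overlap.
Overlapping pairs: Declan & Ingrid, Felix & Priya — 2 in total.

2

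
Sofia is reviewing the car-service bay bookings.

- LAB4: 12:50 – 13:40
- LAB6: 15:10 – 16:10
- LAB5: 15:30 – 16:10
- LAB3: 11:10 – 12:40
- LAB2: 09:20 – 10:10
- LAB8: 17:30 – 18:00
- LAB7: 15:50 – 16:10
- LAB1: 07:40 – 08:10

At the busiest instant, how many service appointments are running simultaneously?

Walk through starts and ends in time order (an end at T is processed before a start at T):
07:40 start LAB1 → 1
08:10 end LAB1 → 0
09:20 start LAB2 → 1
10:10 end LAB2 → 0
11:10 start LAB3 → 1
12:40 end LAB3 → 0
12:50 start LAB4 → 1
13:40 end LAB4 → 0
15:10 start LAB6 → 1
15:30 start LAB5 → 2
15:50 start LAB7 → 3
16:10 end LAB5 → 2
16:10 end LAB6 → 1
16:10 end LAB7 → 0
17:30 start LAB8 → 1
18:00 end LAB8 → 0
Peak is 3, at 15:50 (LAB5, LAB6, LAB7).

3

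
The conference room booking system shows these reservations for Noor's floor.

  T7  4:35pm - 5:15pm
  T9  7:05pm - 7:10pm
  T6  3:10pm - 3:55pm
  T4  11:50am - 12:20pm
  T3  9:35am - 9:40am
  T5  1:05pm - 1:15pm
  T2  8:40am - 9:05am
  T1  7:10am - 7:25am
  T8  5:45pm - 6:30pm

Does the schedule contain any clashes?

No

Two intervals overlap when each starts before the other ends.
Sorted by start: T1, T2, T3, T4, T5, T6, T7, T8, T9.
T2 starts after T1 ends; T1 is clear from here.
T3 starts after T2 ends; T2 is clear from here.
T4 starts after T3 ends; T3 is clear from here.
T5 starts after T4 ends; T4 is clear from here.
T6 starts after T5 ends; T5 is clear from here.
T7 starts after T6 ends; T6 is clear from here.
T8 starts after T7 ends; T7 is clear from here.
T9 starts after T8 ends.
Every pair is clear; the schedule has no overlaps.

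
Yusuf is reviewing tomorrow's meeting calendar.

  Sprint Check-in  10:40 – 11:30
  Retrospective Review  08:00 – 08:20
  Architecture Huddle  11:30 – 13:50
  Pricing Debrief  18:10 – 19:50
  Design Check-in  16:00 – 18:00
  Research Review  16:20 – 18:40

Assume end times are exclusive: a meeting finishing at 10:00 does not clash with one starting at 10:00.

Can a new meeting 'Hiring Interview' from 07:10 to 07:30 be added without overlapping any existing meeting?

Yes — the slot is free

Retrospective Review: starts 08:00 at or after Hiring Interview ends 07:30 → clear.
Sprint Check-in: starts 10:40 at or after Hiring Interview ends 07:30 → clear.
Architecture Huddle: starts 11:30 at or after Hiring Interview ends 07:30 → clear.
Design Check-in: starts 16:00 at or after Hiring Interview ends 07:30 → clear.
Research Review: starts 16:20 at or after Hiring Interview ends 07:30 → clear.
Pricing Debrief: starts 18:10 at or after Hiring Interview ends 07:30 → clear.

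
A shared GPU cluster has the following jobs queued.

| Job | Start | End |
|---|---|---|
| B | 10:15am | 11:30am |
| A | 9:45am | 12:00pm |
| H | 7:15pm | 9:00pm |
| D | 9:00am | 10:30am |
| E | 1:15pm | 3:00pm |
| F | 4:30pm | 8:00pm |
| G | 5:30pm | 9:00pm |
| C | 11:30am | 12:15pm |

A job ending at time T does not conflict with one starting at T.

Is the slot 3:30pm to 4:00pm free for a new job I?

Yes — the slot is free

D: ends 10:30am at or before I starts 3:30pm → clear.
A: ends 12:00pm at or before I starts 3:30pm → clear.
B: ends 11:30am at or before I starts 3:30pm → clear.
C: ends 12:15pm at or before I starts 3:30pm → clear.
E: ends 3:00pm at or before I starts 3:30pm → clear.
F: starts 4:30pm at or after I ends 4:00pm → clear.
G: starts 5:30pm at or after I ends 4:00pm → clear.
H: starts 7:15pm at or after I ends 4:00pm → clear.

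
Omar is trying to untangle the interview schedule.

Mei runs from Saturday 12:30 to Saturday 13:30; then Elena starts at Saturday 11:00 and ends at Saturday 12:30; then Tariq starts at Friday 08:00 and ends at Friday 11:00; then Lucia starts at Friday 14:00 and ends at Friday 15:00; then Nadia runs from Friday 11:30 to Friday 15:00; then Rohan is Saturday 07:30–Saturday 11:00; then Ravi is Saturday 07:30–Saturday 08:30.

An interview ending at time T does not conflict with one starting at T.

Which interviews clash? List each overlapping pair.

Lucia & Nadia, Ravi & Rohan

Two intervals overlap when each starts before the other ends.
Sorted by start: Tariq, Nadia, Lucia, Ravi, Rohan, Elena, Mei.
Nadia starts after Tariq ends; Tariq is clear from here.
Lucia starts before Nadia ends → Nadia and Lucia overlap.
Ravi starts after Nadia ends; Nadia is clear from here.
Ravi starts after Lucia ends; Lucia is clear from here.
Rohan starts before Ravi ends → Ravi and Rohan overlap.
Elena starts after Ravi ends; Ravi is clear from here.
Elena starts exactly when Rohan ends (back-to-back, no overlap); Rohan is clear from here.
Mei starts exactly when Elena ends (back-to-back, no overlap).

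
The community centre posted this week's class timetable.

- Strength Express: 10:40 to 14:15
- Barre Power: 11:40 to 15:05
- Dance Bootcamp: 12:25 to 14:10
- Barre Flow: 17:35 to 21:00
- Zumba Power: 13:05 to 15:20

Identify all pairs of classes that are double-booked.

Barre Power & Dance Bootcamp, Barre Power & Strength Express, Barre Power & Zumba Power, Dance Bootcamp & Strength Express, Dance Bootcamp & Zumba Power, Strength Express & Zumba Power

Sorted by start: Strength Express, Barre Power, Dance Bootcamp, Zumba Power, Barre Flow.
Barre Power starts before Strength Express ends → Strength Express and Barre Power overlap.
Dance Bootcamp starts before Strength Express ends → Strength Express and Dance Bootcamp overlap.
Zumba Power starts before Strength Express ends → Strength Express and Zumba Power overlap.
Barre Flow starts after Strength Express ends.
Dance Bootcamp starts before Barre Power ends → Barre Power and Dance Bootcamp overlap.
Zumba Power starts before Barre Power ends → Barre Power and Zumba Power overlap.
Barre Flow starts after Barre Power ends.
Zumba Power starts before Dance Bootcamp ends → Dance Bootcamp and Zumba Power overlap.
Barre Flow starts after Dance Bootcamp ends.
Barre Flow starts after Zumba Power ends.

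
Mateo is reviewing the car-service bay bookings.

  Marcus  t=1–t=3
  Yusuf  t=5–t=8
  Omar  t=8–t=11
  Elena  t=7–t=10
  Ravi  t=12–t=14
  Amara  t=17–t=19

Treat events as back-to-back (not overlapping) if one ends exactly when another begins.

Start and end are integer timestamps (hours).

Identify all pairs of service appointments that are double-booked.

Sorted by start: Marcus, Yusuf, Elena, Omar, Ravi, Amara.
Yusuf starts after Marcus ends, so Marcus has no further overlaps.
Elena starts before Yusuf ends → Yusuf and Elena overlap.
Omar starts exactly when Yusuf ends (back-to-back, no overlap), so Yusuf has no further overlaps.
Omar starts before Elena ends → Elena and Omar overlap.
Ravi starts after Elena ends, so Elena has no further overlaps.
Ravi starts after Omar ends, so Omar has no further overlaps.
Amara starts after Ravi ends.

Elena & Omar, Elena & Yusuf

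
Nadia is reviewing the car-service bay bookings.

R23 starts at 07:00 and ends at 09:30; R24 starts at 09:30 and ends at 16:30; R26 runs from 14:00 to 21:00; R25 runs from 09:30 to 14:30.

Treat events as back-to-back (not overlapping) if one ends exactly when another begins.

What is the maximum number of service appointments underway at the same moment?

Sweep the timeline, counting +1 at each start and −1 at each end (ends before starts at a tie):
07:00 start R23 → 1
09:30 end R23 → 0
09:30 start R24 → 1
09:30 start R25 → 2
14:00 start R26 → 3
14:30 end R25 → 2
16:30 end R24 → 1
21:00 end R26 → 0
Peak is 3, at 14:00 (R24, R25, R26).

3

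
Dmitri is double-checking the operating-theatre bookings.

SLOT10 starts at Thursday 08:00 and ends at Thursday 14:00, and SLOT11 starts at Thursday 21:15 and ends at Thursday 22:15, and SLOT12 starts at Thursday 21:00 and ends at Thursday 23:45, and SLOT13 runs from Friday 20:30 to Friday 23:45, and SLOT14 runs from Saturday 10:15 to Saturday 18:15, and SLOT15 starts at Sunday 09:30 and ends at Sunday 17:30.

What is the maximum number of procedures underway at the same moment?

2

Sort all start/end points and keep a running count:
Thursday 08:00 start SLOT10 → 1
Thursday 14:00 end SLOT10 → 0
Thursday 21:00 start SLOT12 → 1
Thursday 21:15 start SLOT11 → 2
Thursday 22:15 end SLOT11 → 1
Thursday 23:45 end SLOT12 → 0
Friday 20:30 start SLOT13 → 1
Friday 23:45 end SLOT13 → 0
Saturday 10:15 start SLOT14 → 1
Saturday 18:15 end SLOT14 → 0
Sunday 09:30 start SLOT15 → 1
Sunday 17:30 end SLOT15 → 0
Peak is 2, at Thursday 21:15 (SLOT11, SLOT12).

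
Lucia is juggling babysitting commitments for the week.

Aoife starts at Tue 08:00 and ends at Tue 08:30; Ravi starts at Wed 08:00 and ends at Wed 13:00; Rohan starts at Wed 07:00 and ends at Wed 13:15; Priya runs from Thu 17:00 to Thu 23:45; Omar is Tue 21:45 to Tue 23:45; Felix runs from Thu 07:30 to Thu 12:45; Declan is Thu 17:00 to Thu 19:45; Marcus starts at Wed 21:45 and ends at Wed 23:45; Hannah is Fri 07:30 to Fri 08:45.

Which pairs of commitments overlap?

Sorted by start: Aoife, Omar, Rohan, Ravi, Marcus, Felix, Declan, Priya, Hannah.
Omar starts after Aoife ends; Aoife is clear from here.
Rohan starts after Omar ends; Omar is clear from here.
Ravi starts before Rohan ends → Rohan and Ravi overlap.
Marcus starts after Rohan ends; Rohan is clear from here.
Marcus starts after Ravi ends; Ravi is clear from here.
Felix starts after Marcus ends; Marcus is clear from here.
Declan starts after Felix ends; Felix is clear from here.
Priya starts before Declan ends → Declan and Priya overlap.
Hannah starts after Declan ends.
Hannah starts after Priya ends.

Declan & Priya, Ravi & Rohan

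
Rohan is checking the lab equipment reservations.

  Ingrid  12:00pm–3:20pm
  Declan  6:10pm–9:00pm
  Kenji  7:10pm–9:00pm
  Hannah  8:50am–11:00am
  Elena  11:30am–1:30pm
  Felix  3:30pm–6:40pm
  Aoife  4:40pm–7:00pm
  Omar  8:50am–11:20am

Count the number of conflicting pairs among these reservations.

Sorted by start: Omar, Hannah, Elena, Ingrid, Felix, Aoife, Declan, Kenji.
Hannah starts before Omar ends → Omar and Hannah overlap.
Elena starts after Omar ends; Omar is clear from here.
Elena starts after Hannah ends; Hannah is clear from here.
Ingrid starts before Elena ends → Elena and Ingrid overlap.
Felix starts after Elena ends; Elena is clear from here.
Felix starts after Ingrid ends; Ingrid is clear from here.
Aoife starts before Felix ends → Felix and Aoife overlap.
Declan starts before Felix ends → Felix and Declan overlap.
Kenji starts after Felix ends.
Declan starts before Aoife ends → Aoife and Declan overlap.
Kenji starts after Aoife ends.
Kenji starts before Declan ends → Declan and Kenji overlap.
Overlapping pairs: Aoife & Declan, Aoife & Felix, Declan & Felix, Declan & Kenji, Elena & Ingrid, Hannah & Omar — 6 in total.

6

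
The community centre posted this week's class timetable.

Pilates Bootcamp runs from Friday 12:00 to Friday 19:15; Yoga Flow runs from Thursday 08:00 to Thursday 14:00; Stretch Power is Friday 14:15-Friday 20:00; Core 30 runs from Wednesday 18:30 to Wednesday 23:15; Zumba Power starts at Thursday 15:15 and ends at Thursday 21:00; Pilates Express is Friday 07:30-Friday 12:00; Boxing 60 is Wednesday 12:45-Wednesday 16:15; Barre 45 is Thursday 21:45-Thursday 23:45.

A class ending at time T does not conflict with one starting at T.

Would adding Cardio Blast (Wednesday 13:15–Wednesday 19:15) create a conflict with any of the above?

Yes — it overlaps Boxing 60, Core 30

Boxing 60: starts Wednesday 12:45 before Cardio Blast ends Wednesday 19:15, and ends Wednesday 16:15 after Cardio Blast starts Wednesday 13:15 → overlap.
Core 30: starts Wednesday 18:30 before Cardio Blast ends Wednesday 19:15, and ends Wednesday 23:15 after Cardio Blast starts Wednesday 13:15 → overlap.
Yoga Flow: starts Thursday 08:00 at or after Cardio Blast ends Wednesday 19:15 → clear.
Zumba Power: starts Thursday 15:15 at or after Cardio Blast ends Wednesday 19:15 → clear.
Barre 45: starts Thursday 21:45 at or after Cardio Blast ends Wednesday 19:15 → clear.
Pilates Express: starts Friday 07:30 at or after Cardio Blast ends Wednesday 19:15 → clear.
Pilates Bootcamp: starts Friday 12:00 at or after Cardio Blast ends Wednesday 19:15 → clear.
Stretch Power: starts Friday 14:15 at or after Cardio Blast ends Wednesday 19:15 → clear.
Cardio Blast overlaps Boxing 60, Core 30.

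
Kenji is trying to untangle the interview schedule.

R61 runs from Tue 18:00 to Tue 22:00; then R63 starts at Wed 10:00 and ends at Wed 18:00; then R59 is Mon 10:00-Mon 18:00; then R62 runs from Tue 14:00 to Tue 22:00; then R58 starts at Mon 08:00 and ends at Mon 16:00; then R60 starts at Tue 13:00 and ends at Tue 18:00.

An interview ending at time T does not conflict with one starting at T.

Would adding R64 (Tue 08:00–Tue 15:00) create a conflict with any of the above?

Yes — it overlaps R60, R62

R58: ends Mon 16:00 at or before R64 starts Tue 08:00 → clear.
R59: ends Mon 18:00 at or before R64 starts Tue 08:00 → clear.
R60: starts Tue 13:00 before R64 ends Tue 15:00, and ends Tue 18:00 after R64 starts Tue 08:00 → overlap.
R62: starts Tue 14:00 before R64 ends Tue 15:00, and ends Tue 22:00 after R64 starts Tue 08:00 → overlap.
R61: starts Tue 18:00 at or after R64 ends Tue 15:00 → clear.
R63: starts Wed 10:00 at or after R64 ends Tue 15:00 → clear.
R64 overlaps R60, R62.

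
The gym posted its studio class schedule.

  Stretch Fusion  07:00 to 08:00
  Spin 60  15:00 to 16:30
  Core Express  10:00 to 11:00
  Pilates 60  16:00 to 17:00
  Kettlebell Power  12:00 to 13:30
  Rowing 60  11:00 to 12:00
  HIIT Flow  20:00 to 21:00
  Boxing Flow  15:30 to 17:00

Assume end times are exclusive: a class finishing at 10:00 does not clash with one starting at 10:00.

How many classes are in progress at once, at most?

3

Sort all start/end points and keep a running count:
07:00 start Stretch Fusion → 1
08:00 end Stretch Fusion → 0
10:00 start Core Express → 1
11:00 end Core Express → 0
11:00 start Rowing 60 → 1
12:00 end Rowing 60 → 0
12:00 start Kettlebell Power → 1
13:30 end Kettlebell Power → 0
15:00 start Spin 60 → 1
15:30 start Boxing Flow → 2
16:00 start Pilates 60 → 3
16:30 end Spin 60 → 2
17:00 end Boxing Flow → 1
17:00 end Pilates 60 → 0
20:00 start HIIT Flow → 1
21:00 end HIIT Flow → 0
Peak is 3, at 16:00 (Boxing Flow, Pilates 60, Spin 60).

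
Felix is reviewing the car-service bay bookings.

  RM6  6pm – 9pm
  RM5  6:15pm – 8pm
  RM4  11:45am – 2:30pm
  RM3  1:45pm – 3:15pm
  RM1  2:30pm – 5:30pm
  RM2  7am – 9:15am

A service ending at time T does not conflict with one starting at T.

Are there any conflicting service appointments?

Yes

Check each pair: they overlap iff neither finishes before the other starts.
Sorted by start: RM2, RM4, RM3, RM1, RM6, RM5.
RM4 starts after RM2 ends — done with RM2.
RM3 starts before RM4 ends → RM4 and RM3 overlap.
That's a conflict, so the schedule is not conflict-free.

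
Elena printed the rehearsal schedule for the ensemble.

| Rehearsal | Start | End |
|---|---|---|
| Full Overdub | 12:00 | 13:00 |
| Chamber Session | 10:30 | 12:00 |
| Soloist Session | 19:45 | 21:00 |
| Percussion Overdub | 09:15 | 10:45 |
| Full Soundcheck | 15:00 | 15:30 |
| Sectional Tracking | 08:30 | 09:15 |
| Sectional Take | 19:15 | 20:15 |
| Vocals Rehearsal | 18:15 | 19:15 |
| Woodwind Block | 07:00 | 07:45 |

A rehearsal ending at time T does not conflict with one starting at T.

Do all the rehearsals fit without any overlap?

Check each pair: they overlap iff neither finishes before the other starts.
Sorted by start: Woodwind Block, Sectional Tracking, Percussion Overdub, Chamber Session, Full Overdub, Full Soundcheck, Vocals Rehearsal, Sectional Take, Soloist Session.
Sectional Tracking starts after Woodwind Block ends — done with Woodwind Block.
Percussion Overdub starts exactly when Sectional Tracking ends (back-to-back, no overlap) — done with Sectional Tracking.
Chamber Session starts before Percussion Overdub ends → Percussion Overdub and Chamber Session overlap.
That's a conflict, so the schedule is not conflict-free.

No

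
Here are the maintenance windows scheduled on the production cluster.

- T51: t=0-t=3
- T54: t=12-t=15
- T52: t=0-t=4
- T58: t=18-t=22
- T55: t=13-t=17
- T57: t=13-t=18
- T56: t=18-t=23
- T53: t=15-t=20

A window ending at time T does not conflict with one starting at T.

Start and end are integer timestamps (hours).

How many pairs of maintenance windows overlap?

Sorted by start: T51, T52, T54, T55, T57, T53, T56, T58.
T52 starts before T51 ends → T51 and T52 overlap.
T54 starts after T51 ends; T51 is clear from here.
T54 starts after T52 ends; T52 is clear from here.
T55 starts before T54 ends → T54 and T55 overlap.
T57 starts before T54 ends → T54 and T57 overlap.
T53 starts exactly when T54 ends (back-to-back, no overlap); T54 is clear from here.
T57 starts before T55 ends → T55 and T57 overlap.
T53 starts before T55 ends → T55 and T53 overlap.
T56 starts after T55 ends; T55 is clear from here.
T53 starts before T57 ends → T57 and T53 overlap.
T56 starts exactly when T57 ends (back-to-back, no overlap); T57 is clear from here.
T56 starts before T53 ends → T53 and T56 overlap.
T58 starts before T53 ends → T53 and T58 overlap.
T58 starts before T56 ends → T56 and T58 overlap.
Overlapping pairs: T51 & T52, T53 & T55, T53 & T56, T53 & T57, T53 & T58, T54 & T55, T54 & T57, T55 & T57, T56 & T58 — 9 in total.

9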